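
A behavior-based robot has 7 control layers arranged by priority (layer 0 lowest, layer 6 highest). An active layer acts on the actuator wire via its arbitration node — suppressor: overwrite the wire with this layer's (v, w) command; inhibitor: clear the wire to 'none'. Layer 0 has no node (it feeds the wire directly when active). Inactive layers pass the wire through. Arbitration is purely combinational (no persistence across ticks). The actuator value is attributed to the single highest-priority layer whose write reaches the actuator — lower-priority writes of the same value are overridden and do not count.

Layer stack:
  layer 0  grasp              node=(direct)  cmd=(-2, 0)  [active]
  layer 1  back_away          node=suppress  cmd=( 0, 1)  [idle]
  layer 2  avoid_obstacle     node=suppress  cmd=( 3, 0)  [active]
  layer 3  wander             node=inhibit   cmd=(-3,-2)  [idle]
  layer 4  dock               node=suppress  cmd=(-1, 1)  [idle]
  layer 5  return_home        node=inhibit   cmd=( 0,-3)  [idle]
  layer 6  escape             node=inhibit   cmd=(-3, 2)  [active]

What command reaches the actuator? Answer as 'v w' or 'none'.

layer 0 (grasp) active — direct: (-2, 0)
layer 1 (back_away) idle — unchanged: (-2, 0)
layer 2 (avoid_obstacle) active — suppresses: (3, 0)
layer 3 (wander) idle — unchanged: (3, 0)
layer 4 (dock) idle — unchanged: (3, 0)
layer 5 (return_home) idle — unchanged: (3, 0)
layer 6 (escape) active — inhibits: none
→ actuator none

none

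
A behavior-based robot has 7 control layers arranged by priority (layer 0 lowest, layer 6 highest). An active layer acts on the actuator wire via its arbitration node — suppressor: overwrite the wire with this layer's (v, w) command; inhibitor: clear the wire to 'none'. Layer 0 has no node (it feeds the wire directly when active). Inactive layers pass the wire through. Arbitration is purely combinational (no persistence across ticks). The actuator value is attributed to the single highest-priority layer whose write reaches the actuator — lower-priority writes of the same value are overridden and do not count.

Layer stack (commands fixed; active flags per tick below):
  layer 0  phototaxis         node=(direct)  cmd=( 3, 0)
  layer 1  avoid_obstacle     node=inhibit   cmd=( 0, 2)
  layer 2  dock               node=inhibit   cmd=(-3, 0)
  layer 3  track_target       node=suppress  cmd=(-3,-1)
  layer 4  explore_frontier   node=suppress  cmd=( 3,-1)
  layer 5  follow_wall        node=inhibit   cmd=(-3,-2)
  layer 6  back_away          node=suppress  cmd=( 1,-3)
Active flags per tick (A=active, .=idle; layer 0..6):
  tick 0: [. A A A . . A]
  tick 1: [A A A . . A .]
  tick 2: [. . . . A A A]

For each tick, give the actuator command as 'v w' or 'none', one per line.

tick 0:
  [0] phototaxis off; wire := none
  [1] avoid_obstacle on (inhibit); wire := none
  [2] dock on (inhibit); wire := none
  [3] track_target on (suppress); wire := (-3, -1)
  [4] explore_frontier off; pass (-3, -1)
  [5] follow_wall off; pass (-3, -1)
  [6] back_away on (suppress); wire := (1, -3)
  output (1, -3)
tick 1:
  [0] phototaxis on; wire := (3, 0)
  [1] avoid_obstacle on (inhibit); wire := none
  [2] dock on (inhibit); wire := none
  [3] track_target off; pass none
  [4] explore_frontier off; pass none
  [5] follow_wall on (inhibit); wire := none
  [6] back_away off; pass none
  output none
tick 2:
  [0] phototaxis off; wire := none
  [1] avoid_obstacle off; pass none
  [2] dock off; pass none
  [3] track_target off; pass none
  [4] explore_frontier on (suppress); wire := (3, -1)
  [5] follow_wall on (inhibit); wire := none
  [6] back_away on (suppress); wire := (1, -3)
  output (1, -3)

1 -3
none
1 -3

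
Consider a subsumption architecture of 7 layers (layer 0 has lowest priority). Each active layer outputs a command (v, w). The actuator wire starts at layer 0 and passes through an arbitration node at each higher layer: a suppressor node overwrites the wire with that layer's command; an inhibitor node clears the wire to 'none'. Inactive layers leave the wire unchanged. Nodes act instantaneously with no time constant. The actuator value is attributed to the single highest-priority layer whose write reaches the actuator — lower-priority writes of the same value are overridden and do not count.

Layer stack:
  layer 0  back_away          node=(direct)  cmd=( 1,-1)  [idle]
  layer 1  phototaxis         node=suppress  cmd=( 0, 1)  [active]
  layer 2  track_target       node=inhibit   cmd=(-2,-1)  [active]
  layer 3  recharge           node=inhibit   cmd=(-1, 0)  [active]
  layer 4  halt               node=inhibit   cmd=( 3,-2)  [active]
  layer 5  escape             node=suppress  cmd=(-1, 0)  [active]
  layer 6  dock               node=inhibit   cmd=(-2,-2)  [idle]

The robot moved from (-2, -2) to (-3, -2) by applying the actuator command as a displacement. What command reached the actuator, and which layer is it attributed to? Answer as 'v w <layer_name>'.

-1 0 escape

displacement = (-3, -2) − (-2, -2) = (-1, 0)
L0 back_away: idle → wire = none
L1 phototaxis: active, suppressor → wire = (0, 1)
L2 track_target: active, inhibitor → wire = none
L3 recharge: active, inhibitor → wire = none
L4 halt: active, inhibitor → wire = none
L5 escape: active, suppressor → wire = (-1, 0)
L6 dock: idle → wire stays (-1, 0)
actuator = (-1, 0) — from layer 5 (escape)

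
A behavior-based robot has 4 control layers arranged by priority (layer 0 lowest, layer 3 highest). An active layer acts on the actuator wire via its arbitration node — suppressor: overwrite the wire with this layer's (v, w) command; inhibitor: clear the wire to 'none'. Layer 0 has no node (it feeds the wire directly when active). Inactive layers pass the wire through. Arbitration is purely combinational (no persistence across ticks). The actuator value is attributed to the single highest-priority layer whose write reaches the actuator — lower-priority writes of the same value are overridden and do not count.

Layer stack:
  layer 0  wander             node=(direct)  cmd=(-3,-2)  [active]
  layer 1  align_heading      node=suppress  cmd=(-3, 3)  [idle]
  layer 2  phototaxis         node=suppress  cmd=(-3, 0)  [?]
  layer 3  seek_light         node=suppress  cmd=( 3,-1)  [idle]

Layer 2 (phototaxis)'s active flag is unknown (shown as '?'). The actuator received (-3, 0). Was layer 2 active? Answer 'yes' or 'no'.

yes

If layer 2 is active=yes:
  actuator would be (-3, 0)
If layer 2 is active=no:
  actuator would be (-3, -2)
Observed (-3, 0), so layer 2 was active.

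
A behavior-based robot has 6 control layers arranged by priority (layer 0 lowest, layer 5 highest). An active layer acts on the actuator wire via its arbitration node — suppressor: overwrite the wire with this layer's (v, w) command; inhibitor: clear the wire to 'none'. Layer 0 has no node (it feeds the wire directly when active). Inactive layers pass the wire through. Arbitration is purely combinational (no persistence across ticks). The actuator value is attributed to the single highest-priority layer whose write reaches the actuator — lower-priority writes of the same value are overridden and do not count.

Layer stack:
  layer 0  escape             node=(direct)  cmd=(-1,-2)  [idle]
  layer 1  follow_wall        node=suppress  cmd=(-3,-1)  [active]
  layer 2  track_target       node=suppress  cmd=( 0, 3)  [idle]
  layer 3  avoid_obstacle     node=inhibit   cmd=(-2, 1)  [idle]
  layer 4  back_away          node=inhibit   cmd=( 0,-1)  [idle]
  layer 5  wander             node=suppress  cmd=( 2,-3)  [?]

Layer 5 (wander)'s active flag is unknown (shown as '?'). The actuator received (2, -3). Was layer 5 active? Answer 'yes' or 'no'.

If layer 5 is active=yes:
  actuator would be (2, -3)
If layer 5 is active=no:
  actuator would be (-3, -1)
Observed (2, -3), so layer 5 was active.

yes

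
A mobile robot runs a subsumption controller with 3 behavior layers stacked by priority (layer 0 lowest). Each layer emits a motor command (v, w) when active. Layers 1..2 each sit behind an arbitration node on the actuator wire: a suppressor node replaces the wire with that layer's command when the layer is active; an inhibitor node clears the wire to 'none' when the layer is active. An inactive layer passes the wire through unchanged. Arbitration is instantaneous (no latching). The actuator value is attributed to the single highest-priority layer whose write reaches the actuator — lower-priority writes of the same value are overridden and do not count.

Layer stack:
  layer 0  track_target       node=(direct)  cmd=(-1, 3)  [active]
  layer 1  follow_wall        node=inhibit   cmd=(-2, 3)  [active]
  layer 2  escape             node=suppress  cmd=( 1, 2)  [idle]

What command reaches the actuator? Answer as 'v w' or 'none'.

none

L0 track_target: active, feeds wire = (-1, 3)
L1 follow_wall: active, inhibitor → wire = none
L2 escape: idle → wire stays none
actuator = none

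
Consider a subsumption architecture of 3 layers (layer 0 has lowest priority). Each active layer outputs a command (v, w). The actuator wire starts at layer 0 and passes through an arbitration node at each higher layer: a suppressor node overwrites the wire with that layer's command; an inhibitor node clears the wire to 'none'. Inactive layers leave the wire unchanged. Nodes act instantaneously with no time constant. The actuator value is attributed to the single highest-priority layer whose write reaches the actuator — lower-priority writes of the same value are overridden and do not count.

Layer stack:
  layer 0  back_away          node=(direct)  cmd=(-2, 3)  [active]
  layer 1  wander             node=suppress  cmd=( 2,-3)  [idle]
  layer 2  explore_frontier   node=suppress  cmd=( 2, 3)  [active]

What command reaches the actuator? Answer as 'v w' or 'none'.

2 3

layer 0 (back_away) active — direct: (-2, 3)
layer 1 (wander) idle — unchanged: (-2, 3)
layer 2 (explore_frontier) active — suppresses: (2, 3)
→ actuator (2, 3)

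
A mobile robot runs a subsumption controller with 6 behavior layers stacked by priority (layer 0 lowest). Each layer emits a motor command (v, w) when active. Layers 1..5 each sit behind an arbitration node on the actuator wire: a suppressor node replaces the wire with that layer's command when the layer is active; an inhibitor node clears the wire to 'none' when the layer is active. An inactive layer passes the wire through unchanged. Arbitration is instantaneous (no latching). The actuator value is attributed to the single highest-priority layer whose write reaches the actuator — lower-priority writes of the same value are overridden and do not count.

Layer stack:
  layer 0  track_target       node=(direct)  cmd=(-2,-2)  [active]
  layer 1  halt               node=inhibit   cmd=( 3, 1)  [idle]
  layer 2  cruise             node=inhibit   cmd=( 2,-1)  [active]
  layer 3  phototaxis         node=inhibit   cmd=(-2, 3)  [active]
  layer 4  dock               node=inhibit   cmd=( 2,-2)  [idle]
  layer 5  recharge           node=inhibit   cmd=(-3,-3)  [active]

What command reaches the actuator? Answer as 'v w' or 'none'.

none

L0 track_target: active, feeds wire = (-2, -2)
L1 halt: idle → wire stays (-2, -2)
L2 cruise: active, inhibitor → wire = none
L3 phototaxis: active, inhibitor → wire = none
L4 dock: idle → wire stays none
L5 recharge: active, inhibitor → wire = none
actuator = none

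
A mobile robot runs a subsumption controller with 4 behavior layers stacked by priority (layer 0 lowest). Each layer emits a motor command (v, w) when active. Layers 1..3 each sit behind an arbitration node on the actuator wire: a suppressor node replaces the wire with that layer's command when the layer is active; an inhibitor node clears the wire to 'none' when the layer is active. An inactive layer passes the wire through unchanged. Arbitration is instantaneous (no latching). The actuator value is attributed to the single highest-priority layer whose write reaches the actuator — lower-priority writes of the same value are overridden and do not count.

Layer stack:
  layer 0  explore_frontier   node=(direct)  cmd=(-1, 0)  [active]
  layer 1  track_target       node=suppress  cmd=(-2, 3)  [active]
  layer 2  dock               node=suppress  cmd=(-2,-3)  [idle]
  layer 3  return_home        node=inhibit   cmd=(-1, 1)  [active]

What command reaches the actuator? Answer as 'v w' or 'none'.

none

[0] explore_frontier on; wire := (-1, 0)
[1] track_target on (suppress); wire := (-2, 3)
[2] dock off; pass (-2, 3)
[3] return_home on (inhibit); wire := none
output none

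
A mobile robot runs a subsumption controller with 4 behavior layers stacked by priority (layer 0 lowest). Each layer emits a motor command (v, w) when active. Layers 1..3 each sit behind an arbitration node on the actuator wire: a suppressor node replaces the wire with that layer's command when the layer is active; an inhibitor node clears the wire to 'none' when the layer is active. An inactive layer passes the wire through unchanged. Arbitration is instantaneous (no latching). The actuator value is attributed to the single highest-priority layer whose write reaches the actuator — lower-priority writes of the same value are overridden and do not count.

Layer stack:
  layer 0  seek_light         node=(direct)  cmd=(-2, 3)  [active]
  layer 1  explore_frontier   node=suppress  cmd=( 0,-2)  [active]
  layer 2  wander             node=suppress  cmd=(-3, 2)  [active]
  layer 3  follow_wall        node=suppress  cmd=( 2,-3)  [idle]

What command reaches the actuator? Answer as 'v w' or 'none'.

L0 seek_light: active, feeds wire = (-2, 3)
L1 explore_frontier: active, suppressor → wire = (0, -2)
L2 wander: active, suppressor → wire = (-3, 2)
L3 follow_wall: idle → wire stays (-3, 2)
actuator = (-3, 2)

-3 2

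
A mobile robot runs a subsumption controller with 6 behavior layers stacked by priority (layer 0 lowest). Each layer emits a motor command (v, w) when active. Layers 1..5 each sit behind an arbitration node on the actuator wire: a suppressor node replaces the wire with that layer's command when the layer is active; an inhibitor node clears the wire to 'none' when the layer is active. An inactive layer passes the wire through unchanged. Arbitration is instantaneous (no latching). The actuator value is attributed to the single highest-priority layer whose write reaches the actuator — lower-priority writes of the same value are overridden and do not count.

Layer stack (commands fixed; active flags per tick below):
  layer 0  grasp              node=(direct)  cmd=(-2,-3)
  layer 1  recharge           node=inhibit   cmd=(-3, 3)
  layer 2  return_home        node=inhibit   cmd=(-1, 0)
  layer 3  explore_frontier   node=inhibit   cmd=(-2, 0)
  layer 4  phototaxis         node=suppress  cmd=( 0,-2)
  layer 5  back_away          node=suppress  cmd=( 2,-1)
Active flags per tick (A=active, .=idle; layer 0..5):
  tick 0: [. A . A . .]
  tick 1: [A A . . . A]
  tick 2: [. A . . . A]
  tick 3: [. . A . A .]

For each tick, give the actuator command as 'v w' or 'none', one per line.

none
2 -1
2 -1
0 -2

tick 0:
  [0] grasp off; wire := none
  [1] recharge on (inhibit); wire := none
  [2] return_home off; pass none
  [3] explore_frontier on (inhibit); wire := none
  [4] phototaxis off; pass none
  [5] back_away off; pass none
  output none
tick 1:
  [0] grasp on; wire := (-2, -3)
  [1] recharge on (inhibit); wire := none
  [2] return_home off; pass none
  [3] explore_frontier off; pass none
  [4] phototaxis off; pass none
  [5] back_away on (suppress); wire := (2, -1)
  output (2, -1)
tick 2:
  [0] grasp off; wire := none
  [1] recharge on (inhibit); wire := none
  [2] return_home off; pass none
  [3] explore_frontier off; pass none
  [4] phototaxis off; pass none
  [5] back_away on (suppress); wire := (2, -1)
  output (2, -1)
tick 3:
  [0] grasp off; wire := none
  [1] recharge off; pass none
  [2] return_home on (inhibit); wire := none
  [3] explore_frontier off; pass none
  [4] phototaxis on (suppress); wire := (0, -2)
  [5] back_away off; pass (0, -2)
  output (0, -2)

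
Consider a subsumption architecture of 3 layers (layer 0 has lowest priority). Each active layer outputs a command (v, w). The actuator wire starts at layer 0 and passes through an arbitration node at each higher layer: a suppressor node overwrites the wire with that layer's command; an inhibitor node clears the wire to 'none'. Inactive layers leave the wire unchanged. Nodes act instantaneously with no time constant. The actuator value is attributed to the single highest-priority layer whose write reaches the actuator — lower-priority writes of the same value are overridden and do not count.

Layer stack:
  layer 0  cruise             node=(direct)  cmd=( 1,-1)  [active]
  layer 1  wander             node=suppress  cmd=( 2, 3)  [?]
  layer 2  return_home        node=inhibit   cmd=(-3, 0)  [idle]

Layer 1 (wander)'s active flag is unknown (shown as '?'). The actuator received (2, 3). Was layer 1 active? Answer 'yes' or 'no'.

If layer 1 is active=yes:
  actuator would be (2, 3)
If layer 1 is active=no:
  actuator would be (1, -1)
Observed (2, 3), so layer 1 was active.

yes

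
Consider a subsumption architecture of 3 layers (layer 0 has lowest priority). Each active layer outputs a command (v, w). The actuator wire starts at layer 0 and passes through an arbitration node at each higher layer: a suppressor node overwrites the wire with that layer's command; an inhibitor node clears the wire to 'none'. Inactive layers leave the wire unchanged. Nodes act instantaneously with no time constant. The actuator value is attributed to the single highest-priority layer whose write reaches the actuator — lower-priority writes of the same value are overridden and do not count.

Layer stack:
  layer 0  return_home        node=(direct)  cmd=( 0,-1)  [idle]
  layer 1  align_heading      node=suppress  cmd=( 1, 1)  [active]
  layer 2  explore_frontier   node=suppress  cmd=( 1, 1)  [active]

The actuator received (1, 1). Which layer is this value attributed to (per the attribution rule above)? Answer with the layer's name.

explore_frontier

L0 return_home: idle → wire = none
L1 align_heading: active, suppressor → wire = (1, 1)
L2 explore_frontier: active, suppressor → wire = (1, 1)
actuator = (1, 1)
last writer: layer 2 = explore_frontier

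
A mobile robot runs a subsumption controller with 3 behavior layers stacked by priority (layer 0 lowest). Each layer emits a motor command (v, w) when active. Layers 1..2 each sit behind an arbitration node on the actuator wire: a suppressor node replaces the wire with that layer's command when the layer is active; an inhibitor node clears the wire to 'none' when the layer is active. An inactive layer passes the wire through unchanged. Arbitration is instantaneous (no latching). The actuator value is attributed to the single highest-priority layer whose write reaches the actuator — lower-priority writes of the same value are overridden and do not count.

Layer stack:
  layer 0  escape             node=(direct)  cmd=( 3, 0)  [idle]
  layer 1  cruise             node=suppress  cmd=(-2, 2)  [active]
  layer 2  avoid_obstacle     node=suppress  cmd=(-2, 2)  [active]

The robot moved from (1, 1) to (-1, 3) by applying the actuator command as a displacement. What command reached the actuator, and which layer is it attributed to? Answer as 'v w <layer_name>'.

-2 2 avoid_obstacle

displacement = (-1, 3) − (1, 1) = (-2, 2)
L0 escape: idle → wire = none
L1 cruise: active, suppressor → wire = (-2, 2)
L2 avoid_obstacle: active, suppressor → wire = (-2, 2)
actuator = (-2, 2) — from layer 2 (avoid_obstacle)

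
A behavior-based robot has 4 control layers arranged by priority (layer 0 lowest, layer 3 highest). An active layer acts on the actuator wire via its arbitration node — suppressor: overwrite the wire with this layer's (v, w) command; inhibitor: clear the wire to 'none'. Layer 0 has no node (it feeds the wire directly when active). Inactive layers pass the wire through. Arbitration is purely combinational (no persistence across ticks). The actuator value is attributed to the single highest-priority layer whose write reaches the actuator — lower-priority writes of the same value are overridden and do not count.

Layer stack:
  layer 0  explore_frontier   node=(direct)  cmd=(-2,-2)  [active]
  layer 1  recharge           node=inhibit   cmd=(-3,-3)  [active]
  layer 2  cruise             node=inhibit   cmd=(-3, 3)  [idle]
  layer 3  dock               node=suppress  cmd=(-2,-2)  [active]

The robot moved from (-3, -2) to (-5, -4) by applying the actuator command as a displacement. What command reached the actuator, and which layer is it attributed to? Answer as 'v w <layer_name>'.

displacement = (-5, -4) − (-3, -2) = (-2, -2)
layer 0 (explore_frontier) active — direct: (-2, -2)
layer 1 (recharge) active — inhibits: none
layer 2 (cruise) idle — unchanged: none
layer 3 (dock) active — suppresses: (-2, -2)
→ actuator (-2, -2) — from layer 3 (dock)

-2 -2 dock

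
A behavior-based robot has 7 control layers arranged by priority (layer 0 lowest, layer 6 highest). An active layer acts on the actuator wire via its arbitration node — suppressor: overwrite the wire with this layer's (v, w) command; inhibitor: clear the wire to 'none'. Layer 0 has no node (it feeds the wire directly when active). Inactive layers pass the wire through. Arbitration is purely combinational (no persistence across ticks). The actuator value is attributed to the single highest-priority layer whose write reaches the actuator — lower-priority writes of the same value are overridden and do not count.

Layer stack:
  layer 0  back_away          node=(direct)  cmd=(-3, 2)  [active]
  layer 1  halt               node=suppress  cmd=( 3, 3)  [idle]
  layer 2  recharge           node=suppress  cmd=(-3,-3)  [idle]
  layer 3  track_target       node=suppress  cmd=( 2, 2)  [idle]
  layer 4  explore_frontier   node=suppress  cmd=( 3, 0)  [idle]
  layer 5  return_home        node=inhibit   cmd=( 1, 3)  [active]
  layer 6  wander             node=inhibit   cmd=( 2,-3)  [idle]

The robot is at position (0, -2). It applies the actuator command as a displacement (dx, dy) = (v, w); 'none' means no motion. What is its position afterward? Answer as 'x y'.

[0] back_away on; wire := (-3, 2)
[1] halt off; pass (-3, 2)
[2] recharge off; pass (-3, 2)
[3] track_target off; pass (-3, 2)
[4] explore_frontier off; pass (-3, 2)
[5] return_home on (inhibit); wire := none
[6] wander off; pass none
output none
position: (0, -2) + none = (0, -2)

0 -2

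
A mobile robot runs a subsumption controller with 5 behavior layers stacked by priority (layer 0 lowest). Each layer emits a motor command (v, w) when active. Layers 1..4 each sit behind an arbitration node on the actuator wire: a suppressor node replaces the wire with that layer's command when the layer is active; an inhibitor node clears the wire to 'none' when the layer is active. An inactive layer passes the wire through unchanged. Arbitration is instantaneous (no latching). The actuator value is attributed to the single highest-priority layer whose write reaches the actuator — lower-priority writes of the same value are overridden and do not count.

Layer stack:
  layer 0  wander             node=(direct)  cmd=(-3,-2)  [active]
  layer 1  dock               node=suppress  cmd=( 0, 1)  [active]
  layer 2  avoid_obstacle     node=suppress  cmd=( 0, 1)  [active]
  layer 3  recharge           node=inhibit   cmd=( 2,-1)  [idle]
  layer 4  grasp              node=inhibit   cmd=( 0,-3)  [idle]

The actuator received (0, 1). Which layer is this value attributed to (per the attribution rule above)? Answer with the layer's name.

layer 0 (wander) active — direct: (-3, -2)
layer 1 (dock) active — suppresses: (0, 1)
layer 2 (avoid_obstacle) active — suppresses: (0, 1)
layer 3 (recharge) idle — unchanged: (0, 1)
layer 4 (grasp) idle — unchanged: (0, 1)
→ actuator (0, 1)
last writer: layer 2 = avoid_obstacle

avoid_obstacle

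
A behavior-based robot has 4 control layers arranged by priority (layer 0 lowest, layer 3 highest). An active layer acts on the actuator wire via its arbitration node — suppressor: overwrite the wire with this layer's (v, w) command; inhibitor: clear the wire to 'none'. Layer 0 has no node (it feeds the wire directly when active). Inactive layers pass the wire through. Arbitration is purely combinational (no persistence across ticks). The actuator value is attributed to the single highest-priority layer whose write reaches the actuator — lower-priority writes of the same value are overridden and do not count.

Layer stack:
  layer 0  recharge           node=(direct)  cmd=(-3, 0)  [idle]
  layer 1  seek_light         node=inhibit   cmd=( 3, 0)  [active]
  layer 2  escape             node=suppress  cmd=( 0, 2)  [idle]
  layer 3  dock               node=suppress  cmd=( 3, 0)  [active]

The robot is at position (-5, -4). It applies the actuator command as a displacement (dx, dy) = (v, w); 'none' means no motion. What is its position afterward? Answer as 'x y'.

-2 -4

[0] recharge off; wire := none
[1] seek_light on (inhibit); wire := none
[2] escape off; pass none
[3] dock on (suppress); wire := (3, 0)
output (3, 0)
position: (-5, -4) + (3, 0) = (-2, -4)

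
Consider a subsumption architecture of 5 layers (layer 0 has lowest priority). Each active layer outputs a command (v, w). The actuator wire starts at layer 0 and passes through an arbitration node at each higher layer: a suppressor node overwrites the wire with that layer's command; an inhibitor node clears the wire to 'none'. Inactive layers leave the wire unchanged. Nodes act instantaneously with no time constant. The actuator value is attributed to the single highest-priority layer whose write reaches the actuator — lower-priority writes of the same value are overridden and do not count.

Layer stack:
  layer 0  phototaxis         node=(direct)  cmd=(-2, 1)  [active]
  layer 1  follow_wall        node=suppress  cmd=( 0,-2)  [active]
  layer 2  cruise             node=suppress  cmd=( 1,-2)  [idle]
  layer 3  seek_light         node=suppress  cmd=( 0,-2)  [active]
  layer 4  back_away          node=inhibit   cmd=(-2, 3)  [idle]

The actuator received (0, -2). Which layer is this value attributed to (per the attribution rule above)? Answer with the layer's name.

L0 phototaxis: active, feeds wire = (-2, 1)
L1 follow_wall: active, suppressor → wire = (0, -2)
L2 cruise: idle → wire stays (0, -2)
L3 seek_light: active, suppressor → wire = (0, -2)
L4 back_away: idle → wire stays (0, -2)
actuator = (0, -2)
last writer: layer 3 = seek_light

seek_light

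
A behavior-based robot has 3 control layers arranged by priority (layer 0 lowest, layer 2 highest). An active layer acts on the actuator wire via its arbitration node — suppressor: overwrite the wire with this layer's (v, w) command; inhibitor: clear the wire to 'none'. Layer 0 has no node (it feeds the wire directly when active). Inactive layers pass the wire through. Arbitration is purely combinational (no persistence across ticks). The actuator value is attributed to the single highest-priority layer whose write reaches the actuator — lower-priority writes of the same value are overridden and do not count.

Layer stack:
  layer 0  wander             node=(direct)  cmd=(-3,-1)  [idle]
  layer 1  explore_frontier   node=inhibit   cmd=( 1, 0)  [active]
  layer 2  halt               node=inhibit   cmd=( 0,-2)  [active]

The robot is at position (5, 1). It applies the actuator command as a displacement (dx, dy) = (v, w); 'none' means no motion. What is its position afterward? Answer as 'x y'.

5 1

L0 wander: idle → wire = none
L1 explore_frontier: active, inhibitor → wire = none
L2 halt: active, inhibitor → wire = none
actuator = none
position: (5, 1) + none = (5, 1)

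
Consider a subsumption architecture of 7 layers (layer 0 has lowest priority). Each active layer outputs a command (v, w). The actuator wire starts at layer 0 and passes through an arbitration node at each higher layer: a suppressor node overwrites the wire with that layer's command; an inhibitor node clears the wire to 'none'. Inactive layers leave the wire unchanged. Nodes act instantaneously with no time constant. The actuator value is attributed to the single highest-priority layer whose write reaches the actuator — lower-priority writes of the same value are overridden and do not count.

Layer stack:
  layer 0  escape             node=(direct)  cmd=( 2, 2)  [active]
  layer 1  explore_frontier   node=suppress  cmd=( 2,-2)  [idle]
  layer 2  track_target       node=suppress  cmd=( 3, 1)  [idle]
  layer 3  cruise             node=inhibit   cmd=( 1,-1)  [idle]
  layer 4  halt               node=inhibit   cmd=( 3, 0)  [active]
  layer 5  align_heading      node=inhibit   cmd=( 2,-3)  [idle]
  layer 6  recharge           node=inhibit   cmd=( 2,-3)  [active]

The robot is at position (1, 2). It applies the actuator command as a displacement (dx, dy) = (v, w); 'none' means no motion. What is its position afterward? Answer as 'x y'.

1 2

layer 0 (escape) active — direct: (2, 2)
layer 1 (explore_frontier) idle — unchanged: (2, 2)
layer 2 (track_target) idle — unchanged: (2, 2)
layer 3 (cruise) idle — unchanged: (2, 2)
layer 4 (halt) active — inhibits: none
layer 5 (align_heading) idle — unchanged: none
layer 6 (recharge) active — inhibits: none
→ actuator none
position: (1, 2) + none = (1, 2)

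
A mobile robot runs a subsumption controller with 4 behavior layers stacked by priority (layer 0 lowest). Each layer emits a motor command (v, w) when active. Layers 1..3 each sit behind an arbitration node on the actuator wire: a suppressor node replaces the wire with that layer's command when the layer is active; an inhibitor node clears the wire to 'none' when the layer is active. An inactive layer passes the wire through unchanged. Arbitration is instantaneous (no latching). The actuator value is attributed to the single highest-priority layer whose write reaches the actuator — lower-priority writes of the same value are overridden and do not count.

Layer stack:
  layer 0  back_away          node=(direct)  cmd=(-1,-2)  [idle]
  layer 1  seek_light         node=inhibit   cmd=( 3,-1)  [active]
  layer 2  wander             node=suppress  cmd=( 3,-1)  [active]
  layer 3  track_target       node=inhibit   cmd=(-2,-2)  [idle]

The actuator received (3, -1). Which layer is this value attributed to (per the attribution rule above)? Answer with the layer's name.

L0 back_away: idle → wire = none
L1 seek_light: active, inhibitor → wire = none
L2 wander: active, suppressor → wire = (3, -1)
L3 track_target: idle → wire stays (3, -1)
actuator = (3, -1)
last writer: layer 2 = wander

wander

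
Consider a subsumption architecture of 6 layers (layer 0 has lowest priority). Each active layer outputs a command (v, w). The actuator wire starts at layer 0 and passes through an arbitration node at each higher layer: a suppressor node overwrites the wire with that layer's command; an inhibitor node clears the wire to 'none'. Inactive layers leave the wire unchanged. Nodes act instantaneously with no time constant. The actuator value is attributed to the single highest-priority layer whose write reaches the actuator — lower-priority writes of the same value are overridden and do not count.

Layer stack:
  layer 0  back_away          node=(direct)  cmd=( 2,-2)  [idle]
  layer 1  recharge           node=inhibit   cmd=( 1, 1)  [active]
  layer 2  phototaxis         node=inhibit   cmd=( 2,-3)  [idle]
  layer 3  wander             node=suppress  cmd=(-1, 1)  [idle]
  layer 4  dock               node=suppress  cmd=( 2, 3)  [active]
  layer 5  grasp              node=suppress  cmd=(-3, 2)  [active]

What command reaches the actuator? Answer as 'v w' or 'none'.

L0 back_away: idle → wire = none
L1 recharge: active, inhibitor → wire = none
L2 phototaxis: idle → wire stays none
L3 wander: idle → wire stays none
L4 dock: active, suppressor → wire = (2, 3)
L5 grasp: active, suppressor → wire = (-3, 2)
actuator = (-3, 2)

-3 2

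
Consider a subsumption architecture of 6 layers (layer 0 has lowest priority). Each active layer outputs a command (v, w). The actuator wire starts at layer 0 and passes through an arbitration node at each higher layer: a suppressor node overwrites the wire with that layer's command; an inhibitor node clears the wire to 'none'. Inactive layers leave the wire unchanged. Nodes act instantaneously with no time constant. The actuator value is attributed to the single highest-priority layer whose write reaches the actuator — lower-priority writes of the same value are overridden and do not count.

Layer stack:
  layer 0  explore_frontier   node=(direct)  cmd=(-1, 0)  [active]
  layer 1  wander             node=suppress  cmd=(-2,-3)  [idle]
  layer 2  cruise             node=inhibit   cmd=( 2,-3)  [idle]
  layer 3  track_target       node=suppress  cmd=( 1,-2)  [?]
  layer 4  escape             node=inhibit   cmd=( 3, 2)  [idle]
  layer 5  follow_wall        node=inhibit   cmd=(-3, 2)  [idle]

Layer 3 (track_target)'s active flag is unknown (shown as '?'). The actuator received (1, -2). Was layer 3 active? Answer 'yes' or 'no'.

If layer 3 is active=yes:
  actuator would be (1, -2)
If layer 3 is active=no:
  actuator would be (-1, 0)
Observed (1, -2), so layer 3 was active.

yes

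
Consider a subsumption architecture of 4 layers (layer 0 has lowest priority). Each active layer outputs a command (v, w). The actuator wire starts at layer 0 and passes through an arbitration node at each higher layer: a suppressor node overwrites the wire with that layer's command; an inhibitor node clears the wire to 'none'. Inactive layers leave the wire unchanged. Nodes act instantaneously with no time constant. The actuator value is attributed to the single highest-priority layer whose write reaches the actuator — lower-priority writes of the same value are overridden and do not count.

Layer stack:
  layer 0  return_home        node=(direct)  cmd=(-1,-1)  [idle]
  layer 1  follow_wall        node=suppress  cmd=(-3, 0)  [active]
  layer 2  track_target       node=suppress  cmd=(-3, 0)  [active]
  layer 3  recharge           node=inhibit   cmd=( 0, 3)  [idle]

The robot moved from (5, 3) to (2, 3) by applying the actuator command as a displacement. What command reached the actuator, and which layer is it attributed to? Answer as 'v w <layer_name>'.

-3 0 track_target

displacement = (2, 3) − (5, 3) = (-3, 0)
layer 0 (return_home) idle — none
layer 1 (follow_wall) active — suppresses: (-3, 0)
layer 2 (track_target) active — suppresses: (-3, 0)
layer 3 (recharge) idle — unchanged: (-3, 0)
→ actuator (-3, 0) — from layer 2 (track_target)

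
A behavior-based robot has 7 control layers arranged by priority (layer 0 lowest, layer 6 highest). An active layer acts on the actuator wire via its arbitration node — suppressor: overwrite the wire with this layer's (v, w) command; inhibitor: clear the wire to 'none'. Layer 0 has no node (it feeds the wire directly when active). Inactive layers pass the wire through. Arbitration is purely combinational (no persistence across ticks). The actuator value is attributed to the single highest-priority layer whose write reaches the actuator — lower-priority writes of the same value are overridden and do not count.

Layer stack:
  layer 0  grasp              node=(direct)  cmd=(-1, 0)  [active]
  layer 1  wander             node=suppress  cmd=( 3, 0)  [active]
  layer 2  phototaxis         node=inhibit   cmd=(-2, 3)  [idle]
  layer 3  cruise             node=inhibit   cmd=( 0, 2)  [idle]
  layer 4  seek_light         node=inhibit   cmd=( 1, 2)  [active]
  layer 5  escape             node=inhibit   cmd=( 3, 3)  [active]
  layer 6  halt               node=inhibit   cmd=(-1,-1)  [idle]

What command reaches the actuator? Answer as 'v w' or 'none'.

none

[0] grasp on; wire := (-1, 0)
[1] wander on (suppress); wire := (3, 0)
[2] phototaxis off; pass (3, 0)
[3] cruise off; pass (3, 0)
[4] seek_light on (inhibit); wire := none
[5] escape on (inhibit); wire := none
[6] halt off; pass none
output none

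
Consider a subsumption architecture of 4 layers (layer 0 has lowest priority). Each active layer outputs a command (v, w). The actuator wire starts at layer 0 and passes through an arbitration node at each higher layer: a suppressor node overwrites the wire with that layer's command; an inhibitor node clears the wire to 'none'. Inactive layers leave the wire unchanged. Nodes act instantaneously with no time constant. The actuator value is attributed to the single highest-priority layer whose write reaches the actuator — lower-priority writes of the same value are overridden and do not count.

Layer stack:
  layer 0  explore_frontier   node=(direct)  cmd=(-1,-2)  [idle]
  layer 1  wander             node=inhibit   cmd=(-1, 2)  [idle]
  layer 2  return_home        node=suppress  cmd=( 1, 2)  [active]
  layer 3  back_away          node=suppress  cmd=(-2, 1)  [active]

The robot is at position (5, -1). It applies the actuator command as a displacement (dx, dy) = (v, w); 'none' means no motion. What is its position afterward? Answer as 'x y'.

L0 explore_frontier: idle → wire = none
L1 wander: idle → wire stays none
L2 return_home: active, suppressor → wire = (1, 2)
L3 back_away: active, suppressor → wire = (-2, 1)
actuator = (-2, 1)
position: (5, -1) + (-2, 1) = (3, 0)

3 0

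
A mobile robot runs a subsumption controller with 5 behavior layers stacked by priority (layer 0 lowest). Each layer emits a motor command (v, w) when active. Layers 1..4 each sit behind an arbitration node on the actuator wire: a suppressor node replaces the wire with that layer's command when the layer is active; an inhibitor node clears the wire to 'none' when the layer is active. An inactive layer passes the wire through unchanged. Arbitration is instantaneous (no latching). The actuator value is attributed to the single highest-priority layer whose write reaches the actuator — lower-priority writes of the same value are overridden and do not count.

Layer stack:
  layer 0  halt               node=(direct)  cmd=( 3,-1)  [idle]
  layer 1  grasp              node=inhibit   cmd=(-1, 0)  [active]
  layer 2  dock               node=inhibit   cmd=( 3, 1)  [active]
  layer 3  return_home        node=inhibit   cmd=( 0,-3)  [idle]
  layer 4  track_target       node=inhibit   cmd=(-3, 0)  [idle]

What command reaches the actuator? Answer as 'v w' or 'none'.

none

L0 halt: idle → wire = none
L1 grasp: active, inhibitor → wire = none
L2 dock: active, inhibitor → wire = none
L3 return_home: idle → wire stays none
L4 track_target: idle → wire stays none
actuator = none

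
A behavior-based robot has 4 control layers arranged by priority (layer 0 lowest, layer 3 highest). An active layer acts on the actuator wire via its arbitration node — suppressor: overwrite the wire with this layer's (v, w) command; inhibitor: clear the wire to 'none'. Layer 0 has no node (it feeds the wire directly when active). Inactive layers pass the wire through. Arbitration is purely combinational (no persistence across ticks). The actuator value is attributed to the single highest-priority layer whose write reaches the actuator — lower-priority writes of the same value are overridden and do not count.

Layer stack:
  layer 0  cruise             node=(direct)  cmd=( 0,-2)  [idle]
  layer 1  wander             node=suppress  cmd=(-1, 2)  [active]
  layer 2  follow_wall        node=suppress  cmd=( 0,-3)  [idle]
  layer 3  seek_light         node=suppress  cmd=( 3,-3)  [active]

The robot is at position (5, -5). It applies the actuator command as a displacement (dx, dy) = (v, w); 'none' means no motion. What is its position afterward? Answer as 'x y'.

8 -8

L0 cruise: idle → wire = none
L1 wander: active, suppressor → wire = (-1, 2)
L2 follow_wall: idle → wire stays (-1, 2)
L3 seek_light: active, suppressor → wire = (3, -3)
actuator = (3, -3)
position: (5, -5) + (3, -3) = (8, -8)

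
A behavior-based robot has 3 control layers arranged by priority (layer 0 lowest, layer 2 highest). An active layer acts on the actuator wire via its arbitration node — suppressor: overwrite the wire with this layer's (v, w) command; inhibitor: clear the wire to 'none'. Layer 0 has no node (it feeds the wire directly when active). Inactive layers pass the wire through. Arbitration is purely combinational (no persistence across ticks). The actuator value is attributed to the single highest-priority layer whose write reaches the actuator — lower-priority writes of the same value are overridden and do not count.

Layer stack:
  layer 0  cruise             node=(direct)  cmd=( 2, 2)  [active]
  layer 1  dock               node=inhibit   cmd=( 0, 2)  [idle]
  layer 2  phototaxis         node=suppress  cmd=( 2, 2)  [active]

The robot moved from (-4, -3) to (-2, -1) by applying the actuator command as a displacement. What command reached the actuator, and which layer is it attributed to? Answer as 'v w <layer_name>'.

2 2 phototaxis

displacement = (-2, -1) − (-4, -3) = (2, 2)
layer 0 (cruise) active — direct: (2, 2)
layer 1 (dock) idle — unchanged: (2, 2)
layer 2 (phototaxis) active — suppresses: (2, 2)
→ actuator (2, 2) — from layer 2 (phototaxis)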